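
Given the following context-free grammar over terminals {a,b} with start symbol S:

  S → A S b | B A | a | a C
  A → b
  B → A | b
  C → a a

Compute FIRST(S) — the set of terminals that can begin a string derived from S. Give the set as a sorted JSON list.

FIRST sets, iterate to fixpoint:
[1]
  A via A→b: +{b}
  B via B→A: +{b}
  C via C→a a: +{a}
  S via S→A S b: +{b}
  S via S→a: +{a}
  S: {a,b}  A: {b}  B: {b}  C: {a}
[2] done
  S: {a,b}  A: {b}  B: {b}  C: {a}

FIRST(S) = ["a", "b"]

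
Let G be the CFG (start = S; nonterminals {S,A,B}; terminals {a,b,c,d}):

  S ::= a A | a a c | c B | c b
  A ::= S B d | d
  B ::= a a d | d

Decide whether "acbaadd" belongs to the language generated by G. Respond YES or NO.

CNF form of G:
  S -> T1 A | T1 X6 | T2 B | T2 T3
  A -> S X4 | d
  B -> T1 X5 | d
  T0 -> d
  T1 -> a
  T2 -> c
  T3 -> b
  X4 -> B T0
  X5 -> T1 T0
  X6 -> T1 T2

Fill CYK table bottom-up:
  cell(0,0) a: {T1}  orig:{}
  cell(1,1) c: {T2}  orig:{}
  cell(2,2) b: {T3}  orig:{}
  cell(3,3) a: {T1}  orig:{}
  cell(4,4) a: {T1}  orig:{}
  cell(5,5) d: {A,B,T0}  orig:{A,B}
  cell(6,6) d: {A,B,T0}  orig:{A,B}
  cell(0,1) ac: {X6}  orig:{}
  cell(1,2) cb: {S}
  cell(2,3) ba: ∅
  cell(3,4) aa: ∅
  cell(4,5) ad: {S,X5}  orig:{S}
  cell(5,6) dd: {X4}  orig:{}
  cell(0,2) acb: ∅
  cell(1,3) cba: ∅
  cell(2,4) baa: ∅
  cell(3,5) aad: {B}
  cell(4,6) add: ∅
  cell(0,3) acba: ∅
  cell(1,4) cbaa: ∅
  cell(2,5) baad: ∅
  cell(3,6) aadd: {X4}  orig:{}
  cell(0,4) acbaa: ∅
  cell(1,5) cbaad: ∅
  cell(2,6) baadd: ∅
  cell(0,5) acbaad: ∅
  cell(1,6) cbaadd: {A}
  cell(0,6) acbaadd: {S}

S ∈ T[0,6] ⇒ YES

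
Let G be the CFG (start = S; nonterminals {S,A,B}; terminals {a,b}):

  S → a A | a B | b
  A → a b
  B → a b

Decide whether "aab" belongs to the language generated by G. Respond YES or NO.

CNF form of G:
  S -> T0 A | T0 B | b
  A -> T0 T1
  B -> T0 T1
  T0 -> a
  T1 -> b

CYK fill:
  [0..0]={T0}  "a"  orig:{}
  [1..1]={T0}  "a"  orig:{}
  [2..2]={S,T1}  "b"  orig:{S}
  [0..1]=∅  "aa"
  [1..2]={A,B}  "ab"
  [0..2]={S}  "aab"

S ∈ T[0,2] ⇒ YES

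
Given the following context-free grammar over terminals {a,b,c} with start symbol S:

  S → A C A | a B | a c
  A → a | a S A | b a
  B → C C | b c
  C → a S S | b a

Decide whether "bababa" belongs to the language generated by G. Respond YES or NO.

CNF form of G:
  S -> A X5 | T0 B | T0 T2
  A -> T0 X3 | T1 T0 | a
  B -> C C | T1 T2
  C -> T0 X4 | T1 T0
  T0 -> a
  T1 -> b
  T2 -> c
  X3 -> S A
  X4 -> S S
  X5 -> C A

CYK fill:
  cell(0,0) b: {T1}  orig:{}
  cell(1,1) a: {A,T0}  orig:{A}
  cell(2,2) b: {T1}  orig:{}
  cell(3,3) a: {A,T0}  orig:{A}
  cell(4,4) b: {T1}  orig:{}
  cell(5,5) a: {A,T0}  orig:{A}
  cell(0,1) ba: {A,C}
  cell(1,2) ab: ∅
  cell(2,3) ba: {A,C}
  cell(3,4) ab: ∅
  cell(4,5) ba: {A,C}
  cell(0,2) bab: ∅
  cell(1,3) aba: ∅
  cell(2,4) bab: ∅
  cell(3,5) aba: ∅
  cell(0,3) baba: {B,X5}  orig:{B}
  cell(1,4) abab: ∅
  cell(2,5) baba: {B,X5}  orig:{B}
  cell(0,4) babab: ∅
  cell(1,5) ababa: {S}
  cell(0,5) bababa: {S}

S ∈ T[0,5] ⇒ YES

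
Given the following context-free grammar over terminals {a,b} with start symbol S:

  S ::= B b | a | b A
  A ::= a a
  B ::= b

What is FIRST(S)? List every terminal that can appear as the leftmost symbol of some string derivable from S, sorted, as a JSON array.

Compute FIRST by fixpoint:
[1]
  A via A→a a: +{a}
  B via B→b: +{b}
  S via S→B b: +{b}
  S via S→a: +{a}
  FIRST(S)={a,b}  FIRST(A)={a}  FIRST(B)={b}
[2] done
  FIRST(S)={a,b}  FIRST(A)={a}  FIRST(B)={b}

FIRST(S) = ["a", "b"]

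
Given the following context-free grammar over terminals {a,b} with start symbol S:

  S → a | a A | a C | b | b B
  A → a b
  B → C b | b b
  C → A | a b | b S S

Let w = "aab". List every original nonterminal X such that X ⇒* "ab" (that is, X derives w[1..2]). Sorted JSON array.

Convert to CNF:
  S -> T0 A | T0 C | T1 B | a | b
  A -> T0 T1
  B -> C T1 | T1 T1
  C -> T0 T1 | T1 X2
  T0 -> a
  T1 -> b
  X2 -> S S

CYK table (by increasing span), restricted to cells inside w[1..2]:
  cell(1,1) a: {S,T0}  orig:{S}
  cell(2,2) b: {S,T1}  orig:{S}
  cell(1,2) ab: {A,C,X2}  orig:{A,C}

Original NTs in T[1,2] deriving "ab": ["A", "C"]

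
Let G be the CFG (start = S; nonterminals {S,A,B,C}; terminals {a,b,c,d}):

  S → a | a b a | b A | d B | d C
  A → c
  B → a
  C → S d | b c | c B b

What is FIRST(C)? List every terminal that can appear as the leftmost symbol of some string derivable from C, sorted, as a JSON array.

Compute FIRST by fixpoint:
iter 1:
  A via A→c: +{c}
  B via B→a: +{a}
  C via C→b c: +{b}
  C via C→c B b: +{c}
  S via S→a: +{a}
  S via S→b A: +{b}
  S via S→d B: +{d}
  FIRST[S]={a,b,d}  FIRST[A]={c}  FIRST[B]={a}  FIRST[C]={b,c}
iter 2:
  C via C→S d: +{a,d}
  FIRST[S]={a,b,d}  FIRST[A]={c}  FIRST[B]={a}  FIRST[C]={a,b,c,d}
iter 3: done
  FIRST[S]={a,b,d}  FIRST[A]={c}  FIRST[B]={a}  FIRST[C]={a,b,c,d}

FIRST(C) = ["a", "b", "c", "d"]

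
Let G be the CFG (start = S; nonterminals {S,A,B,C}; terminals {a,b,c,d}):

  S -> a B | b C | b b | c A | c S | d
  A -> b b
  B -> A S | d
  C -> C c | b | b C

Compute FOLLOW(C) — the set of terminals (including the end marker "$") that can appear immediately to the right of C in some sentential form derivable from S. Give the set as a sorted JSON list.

FIRST iteration:
pass 1:
  A via A→b b: +{b}
  B via B→A S: +{b}
  B via B→d: +{d}
  C via C→b: +{b}
  S via S→a B: +{a}
  S via S→b C: +{b}
  S via S→c A: +{c}
  S via S→d: +{d}
  FIRST(S)={a,b,c,d}  FIRST(A)={b}  FIRST(B)={b,d}  FIRST(C)={b}
pass 2: (stable)
  FIRST(S)={a,b,c,d}  FIRST(A)={b}  FIRST(B)={b,d}  FIRST(C)={b}

FOLLOW iteration:
FOLLOW(S) := {$}
pass 1:
  B→A S: FOLLOW(A) ⊇ FIRST(S) = {a,b,c,d}; new: +{a,b,c,d}
  C→C c: FOLLOW(C) ⊇ FIRST(c) = {c}; new: +{c}
  S→a B: FOLLOW(B) ⊇ FOLLOW(S) ⊇ {$}; new: +{$}
  S→b C: FOLLOW(C) ⊇ FOLLOW(S) ⊇ {$}; new: +{$}
  S→c A: FOLLOW(A) ⊇ FOLLOW(S) ⊇ {$}; new: +{$}
  FOLLOW[S]={$}  FOLLOW[A]={$,a,b,c,d}  FOLLOW[B]={$}  FOLLOW[C]={$,c}
pass 2: done
  FOLLOW[S]={$}  FOLLOW[A]={$,a,b,c,d}  FOLLOW[B]={$}  FOLLOW[C]={$,c}

FOLLOW(C) = ["$", "c"]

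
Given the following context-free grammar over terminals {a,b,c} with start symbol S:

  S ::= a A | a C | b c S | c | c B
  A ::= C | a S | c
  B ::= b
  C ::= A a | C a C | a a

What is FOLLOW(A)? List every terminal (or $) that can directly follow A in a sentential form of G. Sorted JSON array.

FIRST iteration:
[1]
  A via A→a S: +{a}
  A via A→c: +{c}
  B via B→b: +{b}
  C via C→A a: +{a,c}
  S via S→a A: +{a}
  S via S→b c S: +{b}
  S via S→c: +{c}
  FIRST(S)={a,b,c}  FIRST(A)={a,c}  FIRST(B)={b}  FIRST(C)={a,c}
[2] (stable)
  FIRST(S)={a,b,c}  FIRST(A)={a,c}  FIRST(B)={b}  FIRST(C)={a,c}

FOLLOW iteration:
FOLLOW(S) := {$}
pass 1:
  C→A a: FOLLOW(A) ⊇ FIRST(a) = {a}; new: +{a}
  C→C a C: FOLLOW(C) ⊇ FIRST(a) = {a}; new: +{a}
  S→a A: FOLLOW(A) ⊇ FOLLOW(S) ⊇ {$}; new: +{$}
  S→a C: FOLLOW(C) ⊇ FOLLOW(S) ⊇ {$}; new: +{$}
  S→c B: FOLLOW(B) ⊇ FOLLOW(S) ⊇ {$}; new: +{$}
  FOLLOW(S)={$}  FOLLOW(A)={$,a}  FOLLOW(B)={$}  FOLLOW(C)={$,a}
pass 2:
  A→a S: FOLLOW(S) ⊇ FOLLOW(A) ⊇ {$,a}; new: +{a}
  S→c B: FOLLOW(B) ⊇ FOLLOW(S) ⊇ {$,a}; new: +{a}
  FOLLOW(S)={$,a}  FOLLOW(A)={$,a}  FOLLOW(B)={$,a}  FOLLOW(C)={$,a}
pass 3: (no change)
  FOLLOW(S)={$,a}  FOLLOW(A)={$,a}  FOLLOW(B)={$,a}  FOLLOW(C)={$,a}

FOLLOW(A) = ["$", "a"]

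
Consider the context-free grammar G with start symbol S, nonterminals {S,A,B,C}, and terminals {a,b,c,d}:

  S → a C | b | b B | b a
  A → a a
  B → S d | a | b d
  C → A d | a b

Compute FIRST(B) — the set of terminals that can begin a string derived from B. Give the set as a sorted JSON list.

Compute FIRST by fixpoint:
iter 1:
  A via A→a a: +{a}
  B via B→a: +{a}
  B via B→b d: +{b}
  C via C→A d: +{a}
  S via S→a C: +{a}
  S via S→b: +{b}
  FIRST(S)={a,b}  FIRST(A)={a}  FIRST(B)={a,b}  FIRST(C)={a}
iter 2: done
  FIRST(S)={a,b}  FIRST(A)={a}  FIRST(B)={a,b}  FIRST(C)={a}

FIRST(B) = ["a", "b"]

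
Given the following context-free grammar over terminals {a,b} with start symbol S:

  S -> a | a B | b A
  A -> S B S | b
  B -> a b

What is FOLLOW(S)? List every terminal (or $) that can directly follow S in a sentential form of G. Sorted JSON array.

FIRST iteration:
round 1:
  A via A→b: +{b}
  B via B→a b: +{a}
  S via S→a: +{a}
  S via S→b A: +{b}
  FIRST(S)={a,b}  FIRST(A)={b}  FIRST(B)={a}
round 2:
  A via A→S B S: +{a}
  FIRST(S)={a,b}  FIRST(A)={a,b}  FIRST(B)={a}
round 3: done
  FIRST(S)={a,b}  FIRST(A)={a,b}  FIRST(B)={a}

Compute FOLLOW by fixpoint:
initialize: $ ∈ FOLLOW(S)
round 1:
  A→S B S: FOLLOW(S) ⊇ FIRST(B) = {a}; new: +{a}
  A→S B S: FOLLOW(B) ⊇ FIRST(S) = {a,b}; new: +{a,b}
  S→a B: FOLLOW(B) ⊇ FOLLOW(S) ⊇ {$,a}; new: +{$}
  S→b A: FOLLOW(A) ⊇ FOLLOW(S) ⊇ {$,a}; new: +{$,a}
  FOLLOW[S]={$,a}  FOLLOW[A]={$,a}  FOLLOW[B]={$,a,b}
round 2: (stable)
  FOLLOW[S]={$,a}  FOLLOW[A]={$,a}  FOLLOW[B]={$,a,b}

FOLLOW(S) = ["$", "a"]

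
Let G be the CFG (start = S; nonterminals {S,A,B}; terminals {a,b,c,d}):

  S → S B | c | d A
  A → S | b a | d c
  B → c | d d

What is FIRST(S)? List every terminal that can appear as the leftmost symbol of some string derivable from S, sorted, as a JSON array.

FIRST sets, iterate to fixpoint:
[1]
  A via A→b a: +{b}
  A via A→d c: +{d}
  B via B→c: +{c}
  B via B→d d: +{d}
  S via S→c: +{c}
  S via S→d A: +{d}
  FIRST[S]={c,d}  FIRST[A]={b,d}  FIRST[B]={c,d}
[2]
  A via A→S: +{c}
  FIRST[S]={c,d}  FIRST[A]={b,c,d}  FIRST[B]={c,d}
[3] — fixpoint
  FIRST[S]={c,d}  FIRST[A]={b,c,d}  FIRST[B]={c,d}

FIRST(S) = ["c", "d"]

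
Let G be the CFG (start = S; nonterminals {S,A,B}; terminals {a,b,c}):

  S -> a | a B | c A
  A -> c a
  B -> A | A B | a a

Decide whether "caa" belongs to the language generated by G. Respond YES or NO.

Convert to CNF:
  S -> T0 A | T1 B | a
  A -> T0 T1
  B -> A B | T0 T1 | T1 T1
  T0 -> c
  T1 -> a

CYK table (by increasing span):
  cell(0,0) c: {T0}  orig:{}
  cell(1,1) a: {S,T1}  orig:{S}
  cell(2,2) a: {S,T1}  orig:{S}
  cell(0,1) ca: {A,B}
  cell(1,2) aa: {B}
  cell(0,2) caa: ∅

S ∉ T[0,2] ⇒ NO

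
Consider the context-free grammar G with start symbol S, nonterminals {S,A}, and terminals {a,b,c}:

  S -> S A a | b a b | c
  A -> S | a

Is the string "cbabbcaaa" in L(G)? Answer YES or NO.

CNF form of G:
  S -> S X4 | T1 X5 | c
  A -> S X2 | T1 X3 | a | c
  T0 -> a
  T1 -> b
  X2 -> A T0
  X3 -> T0 T1
  X4 -> A T0
  X5 -> T0 T1

CYK fill:
  T[0,0] 'c' = {A,S}
  T[1,1] 'b' = {T1}  orig:{}
  T[2,2] 'a' = {A,T0}  orig:{A}
  T[3,3] 'b' = {T1}  orig:{}
  T[4,4] 'b' = {T1}  orig:{}
  T[5,5] 'c' = {A,S}
  T[6,6] 'a' = {A,T0}  orig:{A}
  T[7,7] 'a' = {A,T0}  orig:{A}
  T[8,8] 'a' = {A,T0}  orig:{A}
  T[0,1] 'cb' = ∅
  T[1,2] 'ba' = ∅
  T[2,3] 'ab' = {X3,X5}  orig:{}
  T[3,4] 'bb' = ∅
  T[4,5] 'bc' = ∅
  T[5,6] 'ca' = {X2,X4}  orig:{}
  T[6,7] 'aa' = {X2,X4}  orig:{}
  T[7,8] 'aa' = {X2,X4}  orig:{}
  T[0,2] 'cba' = ∅
  T[1,3] 'bab' = {A,S}
  T[2,4] 'abb' = ∅
  T[3,5] 'bbc' = ∅
  T[4,6] 'bca' = ∅
  T[5,7] 'caa' = {A,S}
  T[6,8] 'aaa' = ∅
  T[0,3] 'cbab' = ∅
  T[1,4] 'babb' = ∅
  T[2,5] 'abbc' = ∅
  T[3,6] 'bbca' = ∅
  T[4,7] 'bcaa' = ∅
  T[5,8] 'caaa' = {X2,X4}  orig:{}
  T[0,4] 'cbabb' = ∅
  T[1,5] 'babbc' = ∅
  T[2,6] 'abbca' = ∅
  T[3,7] 'bbcaa' = ∅
  T[4,8] 'bcaaa' = ∅
  T[0,5] 'cbabbc' = ∅
  T[1,6] 'babbca' = ∅
  T[2,7] 'abbcaa' = ∅
  T[3,8] 'bbcaaa' = ∅
  T[0,6] 'cbabbca' = ∅
  T[1,7] 'babbcaa' = ∅
  T[2,8] 'abbcaaa' = ∅
  T[0,7] 'cbabbcaa' = ∅
  T[1,8] 'babbcaaa' = ∅
  T[0,8] 'cbabbcaaa' = ∅

S ∉ T[0,8] ⇒ NO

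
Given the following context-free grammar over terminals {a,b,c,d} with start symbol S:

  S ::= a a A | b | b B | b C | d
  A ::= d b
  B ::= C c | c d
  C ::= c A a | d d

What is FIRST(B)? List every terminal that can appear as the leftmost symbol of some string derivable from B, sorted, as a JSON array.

FIRST sets, iterate to fixpoint:
[1]
  A via A→d b: +{d}
  B via B→c d: +{c}
  C via C→c A a: +{c}
  C via C→d d: +{d}
  S via S→a a A: +{a}
  S via S→b: +{b}
  S via S→d: +{d}
  FIRST[S]={a,b,d}  FIRST[A]={d}  FIRST[B]={c}  FIRST[C]={c,d}
[2]
  B via B→C c: +{d}
  FIRST[S]={a,b,d}  FIRST[A]={d}  FIRST[B]={c,d}  FIRST[C]={c,d}
[3] done
  FIRST[S]={a,b,d}  FIRST[A]={d}  FIRST[B]={c,d}  FIRST[C]={c,d}

FIRST(B) = ["c", "d"]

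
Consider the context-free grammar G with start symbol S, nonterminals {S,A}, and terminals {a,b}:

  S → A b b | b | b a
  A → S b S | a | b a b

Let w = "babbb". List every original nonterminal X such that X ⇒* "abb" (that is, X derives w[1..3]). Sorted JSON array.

CNF form of G:
  S -> A X4 | T0 T1 | b
  A -> S X2 | T0 X3 | a
  T0 -> b
  T1 -> a
  X2 -> T0 S
  X3 -> T1 T0
  X4 -> T0 T0

CYK fill — only the sub-triangle for w[1..3]:
  [1..1]={A,T1}  "a"  orig:{A}
  [2..2]={S,T0}  "b"  orig:{S}
  [3..3]={S,T0}  "b"  orig:{S}
  [1..2]={X3}  "ab"  orig:{}
  [2..3]={X2,X4}  "bb"  orig:{}
  [1..3]={S}  "abb"

Original NTs in T[1,3] deriving "abb": ["S"]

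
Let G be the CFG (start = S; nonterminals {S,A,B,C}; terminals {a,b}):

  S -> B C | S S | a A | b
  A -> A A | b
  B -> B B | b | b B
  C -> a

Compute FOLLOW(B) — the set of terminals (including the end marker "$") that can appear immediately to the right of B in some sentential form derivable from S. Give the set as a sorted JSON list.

Compute FIRST by fixpoint:
[1]
  A via A→b: +{b}
  B via B→b: +{b}
  C via C→a: +{a}
  S via S→B C: +{b}
  S via S→a A: +{a}
  S: {a,b}  A: {b}  B: {b}  C: {a}
[2] — fixpoint
  S: {a,b}  A: {b}  B: {b}  C: {a}

Compute FOLLOW by fixpoint:
initialize: $ ∈ FOLLOW(S)
iter 1:
  A→A A: FOLLOW(A) ⊇ FIRST(A) = {b}; new: +{b}
  B→B B: FOLLOW(B) ⊇ FIRST(B) = {b}; new: +{b}
  S→B C: FOLLOW(B) ⊇ FIRST(C) = {a}; new: +{a}
  S→B C: FOLLOW(C) ⊇ FOLLOW(S) ⊇ {$}; new: +{$}
  S→S S: FOLLOW(S) ⊇ FIRST(S) = {a,b}; new: +{a,b}
  S→a A: FOLLOW(A) ⊇ FOLLOW(S) ⊇ {$,a,b}; new: +{$,a}
  FOLLOW[S]={$,a,b}  FOLLOW[A]={$,a,b}  FOLLOW[B]={a,b}  FOLLOW[C]={$}
iter 2:
  S→B C: FOLLOW(C) ⊇ FOLLOW(S) ⊇ {$,a,b}; new: +{a,b}
  FOLLOW[S]={$,a,b}  FOLLOW[A]={$,a,b}  FOLLOW[B]={a,b}  FOLLOW[C]={$,a,b}
iter 3: — fixpoint
  FOLLOW[S]={$,a,b}  FOLLOW[A]={$,a,b}  FOLLOW[B]={a,b}  FOLLOW[C]={$,a,b}

FOLLOW(B) = ["a", "b"]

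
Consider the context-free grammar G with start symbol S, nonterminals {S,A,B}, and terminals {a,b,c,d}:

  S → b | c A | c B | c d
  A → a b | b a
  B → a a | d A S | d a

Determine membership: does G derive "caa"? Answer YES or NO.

Convert to CNF:
  S -> T3 A | T3 B | T3 T2 | b
  A -> T0 T1 | T1 T0
  B -> T0 T0 | T2 T0 | T2 X4
  T0 -> a
  T1 -> b
  T2 -> d
  T3 -> c
  X4 -> A S

CYK fill:
  cell(0,0) c: {T3}  orig:{}
  cell(1,1) a: {T0}  orig:{}
  cell(2,2) a: {T0}  orig:{}
  cell(0,1) ca: ∅
  cell(1,2) aa: {B}
  cell(0,2) caa: {S}

S ∈ T[0,2] ⇒ YES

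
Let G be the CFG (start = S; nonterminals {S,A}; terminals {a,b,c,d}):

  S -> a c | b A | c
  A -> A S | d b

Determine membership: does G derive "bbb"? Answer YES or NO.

Convert to CNF:
  S -> T1 A | T2 T3 | c
  A -> A S | T0 T1
  T0 -> d
  T1 -> b
  T2 -> a
  T3 -> c

CYK table (by increasing span):
  cell(0,0) b: {T1}  orig:{}
  cell(1,1) b: {T1}  orig:{}
  cell(2,2) b: {T1}  orig:{}
  cell(0,1) bb: ∅
  cell(1,2) bb: ∅
  cell(0,2) bbb: ∅

S ∉ T[0,2] ⇒ NO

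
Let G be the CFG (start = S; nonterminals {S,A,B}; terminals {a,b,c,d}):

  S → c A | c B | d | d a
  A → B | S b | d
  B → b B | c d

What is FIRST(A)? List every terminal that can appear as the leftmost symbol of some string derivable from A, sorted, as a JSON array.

Compute FIRST by fixpoint:
iter 1:
  A via A→d: +{d}
  B via B→b B: +{b}
  B via B→c d: +{c}
  S via S→c A: +{c}
  S via S→d: +{d}
  FIRST(S)={c,d}  FIRST(A)={d}  FIRST(B)={b,c}
iter 2:
  A via A→B: +{b,c}
  FIRST(S)={c,d}  FIRST(A)={b,c,d}  FIRST(B)={b,c}
iter 3: — fixpoint
  FIRST(S)={c,d}  FIRST(A)={b,c,d}  FIRST(B)={b,c}

FIRST(A) = ["b", "c", "d"]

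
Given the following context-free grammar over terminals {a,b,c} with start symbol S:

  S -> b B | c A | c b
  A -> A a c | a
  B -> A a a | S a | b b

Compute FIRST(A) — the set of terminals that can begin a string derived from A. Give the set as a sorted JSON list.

FIRST iteration:
[1]
  A via A→a: +{a}
  B via B→A a a: +{a}
  B via B→b b: +{b}
  S via S→b B: +{b}
  S via S→c A: +{c}
  S: {b,c}  A: {a}  B: {a,b}
[2]
  B via B→S a: +{c}
  S: {b,c}  A: {a}  B: {a,b,c}
[3] (stable)
  S: {b,c}  A: {a}  B: {a,b,c}

FIRST(A) = ["a"]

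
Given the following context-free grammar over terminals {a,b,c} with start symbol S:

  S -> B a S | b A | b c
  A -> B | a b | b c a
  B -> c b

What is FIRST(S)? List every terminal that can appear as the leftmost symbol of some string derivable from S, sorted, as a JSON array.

FIRST iteration:
round 1:
  A via A→a b: +{a}
  A via A→b c a: +{b}
  B via B→c b: +{c}
  S via S→B a S: +{c}
  S via S→b A: +{b}
  S: {b,c}  A: {a,b}  B: {c}
round 2:
  A via A→B: +{c}
  S: {b,c}  A: {a,b,c}  B: {c}
round 3: (no change)
  S: {b,c}  A: {a,b,c}  B: {c}

FIRST(S) = ["b", "c"]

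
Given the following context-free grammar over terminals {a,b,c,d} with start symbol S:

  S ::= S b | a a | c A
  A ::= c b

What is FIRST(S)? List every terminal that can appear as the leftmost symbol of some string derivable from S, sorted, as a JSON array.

Compute FIRST by fixpoint:
iter 1:
  A via A→c b: +{c}
  S via S→a a: +{a}
  S via S→c A: +{c}
  FIRST[S]={a,c}  FIRST[A]={c}
iter 2: (no change)
  FIRST[S]={a,c}  FIRST[A]={c}

FIRST(S) = ["a", "c"]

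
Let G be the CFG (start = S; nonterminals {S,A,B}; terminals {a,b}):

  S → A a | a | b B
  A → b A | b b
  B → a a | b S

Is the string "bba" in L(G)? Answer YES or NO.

CNF form of G:
  S -> A T1 | T0 B | a
  A -> T0 A | T0 T0
  B -> T0 S | T1 T1
  T0 -> b
  T1 -> a

CYK fill:
  T[0,0] 'b' = {T0}  orig:{}
  T[1,1] 'b' = {T0}  orig:{}
  T[2,2] 'a' = {S,T1}  orig:{S}
  T[0,1] 'bb' = {A}
  T[1,2] 'ba' = {B}
  T[0,2] 'bba' = {S}

S ∈ T[0,2] ⇒ YES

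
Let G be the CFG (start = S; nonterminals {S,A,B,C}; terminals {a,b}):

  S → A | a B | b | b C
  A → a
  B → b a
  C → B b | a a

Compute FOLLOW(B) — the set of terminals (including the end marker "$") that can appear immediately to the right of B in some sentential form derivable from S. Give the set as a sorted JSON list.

Compute FIRST by fixpoint:
iter 1:
  A via A→a: +{a}
  B via B→b a: +{b}
  C via C→B b: +{b}
  C via C→a a: +{a}
  S via S→A: +{a}
  S via S→b: +{b}
  FIRST(S)={a,b}  FIRST(A)={a}  FIRST(B)={b}  FIRST(C)={a,b}
iter 2: — fixpoint
  FIRST(S)={a,b}  FIRST(A)={a}  FIRST(B)={b}  FIRST(C)={a,b}

FOLLOW iteration:
seed FOLLOW(S) with $
round 1:
  C→B b: FOLLOW(B) ⊇ FIRST(b) = {b}; new: +{b}
  S→A: FOLLOW(A) ⊇ FOLLOW(S) ⊇ {$}; new: +{$}
  S→a B: FOLLOW(B) ⊇ FOLLOW(S) ⊇ {$}; new: +{$}
  S→b C: FOLLOW(C) ⊇ FOLLOW(S) ⊇ {$}; new: +{$}
  FOLLOW(S)={$}  FOLLOW(A)={$}  FOLLOW(B)={$,b}  FOLLOW(C)={$}
round 2: (stable)
  FOLLOW(S)={$}  FOLLOW(A)={$}  FOLLOW(B)={$,b}  FOLLOW(C)={$}

FOLLOW(B) = ["$", "b"]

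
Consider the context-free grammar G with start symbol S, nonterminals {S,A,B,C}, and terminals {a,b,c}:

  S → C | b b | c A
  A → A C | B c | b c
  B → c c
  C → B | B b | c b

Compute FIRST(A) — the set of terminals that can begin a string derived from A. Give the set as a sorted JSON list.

FIRST iteration:
round 1:
  A via A→b c: +{b}
  B via B→c c: +{c}
  C via C→B: +{c}
  S via S→C: +{c}
  S via S→b b: +{b}
  FIRST(S)={b,c}  FIRST(A)={b}  FIRST(B)={c}  FIRST(C)={c}
round 2:
  A via A→B c: +{c}
  FIRST(S)={b,c}  FIRST(A)={b,c}  FIRST(B)={c}  FIRST(C)={c}
round 3: (no change)
  FIRST(S)={b,c}  FIRST(A)={b,c}  FIRST(B)={c}  FIRST(C)={c}

FIRST(A) = ["b", "c"]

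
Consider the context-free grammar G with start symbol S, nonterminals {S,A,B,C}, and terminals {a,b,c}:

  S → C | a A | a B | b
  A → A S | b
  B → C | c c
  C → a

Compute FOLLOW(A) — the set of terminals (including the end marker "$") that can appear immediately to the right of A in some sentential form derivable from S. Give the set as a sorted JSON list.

FIRST sets, iterate to fixpoint:
round 1:
  A via A→b: +{b}
  B via B→c c: +{c}
  C via C→a: +{a}
  S via S→C: +{a}
  S via S→b: +{b}
  FIRST(S)={a,b}  FIRST(A)={b}  FIRST(B)={c}  FIRST(C)={a}
round 2:
  B via B→C: +{a}
  FIRST(S)={a,b}  FIRST(A)={b}  FIRST(B)={a,c}  FIRST(C)={a}
round 3: done
  FIRST(S)={a,b}  FIRST(A)={b}  FIRST(B)={a,c}  FIRST(C)={a}

FOLLOW iteration:
seed FOLLOW(S) with $
round 1:
  A→A S: FOLLOW(A) ⊇ FIRST(S) = {a,b}; new: +{a,b}
  A→A S: FOLLOW(S) ⊇ FOLLOW(A) ⊇ {a,b}; new: +{a,b}
  S→C: FOLLOW(C) ⊇ FOLLOW(S) ⊇ {$,a,b}; new: +{$,a,b}
  S→a A: FOLLOW(A) ⊇ FOLLOW(S) ⊇ {$,a,b}; new: +{$}
  S→a B: FOLLOW(B) ⊇ FOLLOW(S) ⊇ {$,a,b}; new: +{$,a,b}
  FOLLOW[S]={$,a,b}  FOLLOW[A]={$,a,b}  FOLLOW[B]={$,a,b}  FOLLOW[C]={$,a,b}
round 2: (stable)
  FOLLOW[S]={$,a,b}  FOLLOW[A]={$,a,b}  FOLLOW[B]={$,a,b}  FOLLOW[C]={$,a,b}

FOLLOW(A) = ["$", "a", "b"]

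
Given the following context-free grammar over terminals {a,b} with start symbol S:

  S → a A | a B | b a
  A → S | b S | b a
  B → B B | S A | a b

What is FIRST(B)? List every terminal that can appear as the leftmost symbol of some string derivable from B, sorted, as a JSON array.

Compute FIRST by fixpoint:
pass 1:
  A via A→b S: +{b}
  B via B→a b: +{a}
  S via S→a A: +{a}
  S via S→b a: +{b}
  FIRST[S]={a,b}  FIRST[A]={b}  FIRST[B]={a}
pass 2:
  A via A→S: +{a}
  B via B→S A: +{b}
  FIRST[S]={a,b}  FIRST[A]={a,b}  FIRST[B]={a,b}
pass 3: done
  FIRST[S]={a,b}  FIRST[A]={a,b}  FIRST[B]={a,b}

FIRST(B) = ["a", "b"]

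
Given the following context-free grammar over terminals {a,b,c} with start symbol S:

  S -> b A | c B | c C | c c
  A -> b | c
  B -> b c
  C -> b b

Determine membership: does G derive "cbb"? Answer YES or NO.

CNF form of G:
  S -> T0 A | T1 B | T1 C | T1 T1
  A -> b | c
  B -> T0 T1
  C -> T0 T0
  T0 -> b
  T1 -> c

Fill CYK table bottom-up:
  [0..0]={A,T1}  "c"  orig:{A}
  [1..1]={A,T0}  "b"  orig:{A}
  [2..2]={A,T0}  "b"  orig:{A}
  [0..1]=∅  "cb"
  [1..2]={C,S}  "bb"
  [0..2]={S}  "cbb"

S ∈ T[0,2] ⇒ YES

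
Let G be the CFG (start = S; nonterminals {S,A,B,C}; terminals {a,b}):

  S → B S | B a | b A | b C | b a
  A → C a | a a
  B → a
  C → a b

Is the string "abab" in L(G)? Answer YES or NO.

CNF form of G:
  S -> B S | B T0 | T1 A | T1 C | T1 T0
  A -> C T0 | T0 T0
  B -> a
  C -> T0 T1
  T0 -> a
  T1 -> b

CYK table (by increasing span):
  T[0,0] 'a' = {B,T0}  orig:{B}
  T[1,1] 'b' = {T1}  orig:{}
  T[2,2] 'a' = {B,T0}  orig:{B}
  T[3,3] 'b' = {T1}  orig:{}
  T[0,1] 'ab' = {C}
  T[1,2] 'ba' = {S}
  T[2,3] 'ab' = {C}
  T[0,2] 'aba' = {A,S}
  T[1,3] 'bab' = {S}
  T[0,3] 'abab' = {S}

S ∈ T[0,3] ⇒ YES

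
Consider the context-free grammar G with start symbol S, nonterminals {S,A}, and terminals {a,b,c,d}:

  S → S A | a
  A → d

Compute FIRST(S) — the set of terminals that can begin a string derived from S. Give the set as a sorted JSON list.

FIRST iteration:
iter 1:
  A via A→d: +{d}
  S via S→a: +{a}
  FIRST[S]={a}  FIRST[A]={d}
iter 2: (no change)
  FIRST[S]={a}  FIRST[A]={d}

FIRST(S) = ["a"]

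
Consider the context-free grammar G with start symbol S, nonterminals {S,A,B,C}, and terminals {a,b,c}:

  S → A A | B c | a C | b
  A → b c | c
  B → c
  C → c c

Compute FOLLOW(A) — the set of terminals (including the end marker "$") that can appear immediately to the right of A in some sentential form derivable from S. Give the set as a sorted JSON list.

Compute FIRST by fixpoint:
iter 1:
  A via A→b c: +{b}
  A via A→c: +{c}
  B via B→c: +{c}
  C via C→c c: +{c}
  S via S→A A: +{b,c}
  S via S→a C: +{a}
  FIRST[S]={a,b,c}  FIRST[A]={b,c}  FIRST[B]={c}  FIRST[C]={c}
iter 2: — fixpoint
  FIRST[S]={a,b,c}  FIRST[A]={b,c}  FIRST[B]={c}  FIRST[C]={c}

FOLLOW iteration:
FOLLOW(S) := {$}
iter 1:
  S→A A: FOLLOW(A) ⊇ FIRST(A) = {b,c}; new: +{b,c}
  S→A A: FOLLOW(A) ⊇ FOLLOW(S) ⊇ {$}; new: +{$}
  S→B c: FOLLOW(B) ⊇ FIRST(c) = {c}; new: +{c}
  S→a C: FOLLOW(C) ⊇ FOLLOW(S) ⊇ {$}; new: +{$}
  S: {$}  A: {$,b,c}  B: {c}  C: {$}
iter 2: (stable)
  S: {$}  A: {$,b,c}  B: {c}  C: {$}

FOLLOW(A) = ["$", "b", "c"]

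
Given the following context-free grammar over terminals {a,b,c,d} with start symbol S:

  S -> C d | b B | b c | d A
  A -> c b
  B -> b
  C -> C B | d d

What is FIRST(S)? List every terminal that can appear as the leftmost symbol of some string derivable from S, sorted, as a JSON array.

Compute FIRST by fixpoint:
[1]
  A via A→c b: +{c}
  B via B→b: +{b}
  C via C→d d: +{d}
  S via S→C d: +{d}
  S via S→b B: +{b}
  FIRST[S]={b,d}  FIRST[A]={c}  FIRST[B]={b}  FIRST[C]={d}
[2] (stable)
  FIRST[S]={b,d}  FIRST[A]={c}  FIRST[B]={b}  FIRST[C]={d}

FIRST(S) = ["b", "d"]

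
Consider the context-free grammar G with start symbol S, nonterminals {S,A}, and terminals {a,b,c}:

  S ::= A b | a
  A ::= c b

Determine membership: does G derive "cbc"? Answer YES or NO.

CNF form of G:
  S -> A T1 | a
  A -> T0 T1
  T0 -> c
  T1 -> b

CYK table (by increasing span):
  T[0,0] 'c' = {T0}  orig:{}
  T[1,1] 'b' = {T1}  orig:{}
  T[2,2] 'c' = {T0}  orig:{}
  T[0,1] 'cb' = {A}
  T[1,2] 'bc' = ∅
  T[0,2] 'cbc' = ∅

S ∉ T[0,2] ⇒ NO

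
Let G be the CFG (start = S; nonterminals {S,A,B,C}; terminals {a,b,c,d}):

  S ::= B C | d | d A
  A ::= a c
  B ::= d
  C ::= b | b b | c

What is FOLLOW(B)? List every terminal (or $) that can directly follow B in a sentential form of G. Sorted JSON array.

Compute FIRST by fixpoint:
round 1:
  A via A→a c: +{a}
  B via B→d: +{d}
  C via C→b: +{b}
  C via C→c: +{c}
  S via S→B C: +{d}
  FIRST(S)={d}  FIRST(A)={a}  FIRST(B)={d}  FIRST(C)={b,c}
round 2: (no change)
  FIRST(S)={d}  FIRST(A)={a}  FIRST(B)={d}  FIRST(C)={b,c}

Compute FOLLOW by fixpoint:
FOLLOW(S) := {$}
pass 1:
  S→B C: FOLLOW(B) ⊇ FIRST(C) = {b,c}; new: +{b,c}
  S→B C: FOLLOW(C) ⊇ FOLLOW(S) ⊇ {$}; new: +{$}
  S→d A: FOLLOW(A) ⊇ FOLLOW(S) ⊇ {$}; new: +{$}
  S: {$}  A: {$}  B: {b,c}  C: {$}
pass 2: done
  S: {$}  A: {$}  B: {b,c}  C: {$}

FOLLOW(B) = ["b", "c"]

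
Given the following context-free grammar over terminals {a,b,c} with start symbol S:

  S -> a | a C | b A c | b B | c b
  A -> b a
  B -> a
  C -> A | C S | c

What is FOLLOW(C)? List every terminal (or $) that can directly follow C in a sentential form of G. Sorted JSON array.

FIRST sets, iterate to fixpoint:
round 1:
  A via A→b a: +{b}
  B via B→a: +{a}
  C via C→A: +{b}
  C via C→c: +{c}
  S via S→a: +{a}
  S via S→b A c: +{b}
  S via S→c b: +{c}
  FIRST[S]={a,b,c}  FIRST[A]={b}  FIRST[B]={a}  FIRST[C]={b,c}
round 2: (stable)
  FIRST[S]={a,b,c}  FIRST[A]={b}  FIRST[B]={a}  FIRST[C]={b,c}

FOLLOW sets:
FOLLOW(S) := {$}
iter 1:
  C→C S: FOLLOW(C) ⊇ FIRST(S) = {a,b,c}; new: +{a,b,c}
  C→C S: FOLLOW(S) ⊇ FOLLOW(C) ⊇ {a,b,c}; new: +{a,b,c}
  S→a C: FOLLOW(C) ⊇ FOLLOW(S) ⊇ {$,a,b,c}; new: +{$}
  S→b A c: FOLLOW(A) ⊇ FIRST(c) = {c}; new: +{c}
  S→b B: FOLLOW(B) ⊇ FOLLOW(S) ⊇ {$,a,b,c}; new: +{$,a,b,c}
  S: {$,a,b,c}  A: {c}  B: {$,a,b,c}  C: {$,a,b,c}
iter 2:
  C→A: FOLLOW(A) ⊇ FOLLOW(C) ⊇ {$,a,b,c}; new: +{$,a,b}
  S: {$,a,b,c}  A: {$,a,b,c}  B: {$,a,b,c}  C: {$,a,b,c}
iter 3: (stable)
  S: {$,a,b,c}  A: {$,a,b,c}  B: {$,a,b,c}  C: {$,a,b,c}

FOLLOW(C) = ["$", "a", "b", "c"]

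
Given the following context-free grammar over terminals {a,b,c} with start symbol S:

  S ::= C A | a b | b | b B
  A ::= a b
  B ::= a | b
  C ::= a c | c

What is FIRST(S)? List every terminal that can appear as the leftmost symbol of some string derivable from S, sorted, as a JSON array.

Compute FIRST by fixpoint:
pass 1:
  A via A→a b: +{a}
  B via B→a: +{a}
  B via B→b: +{b}
  C via C→a c: +{a}
  C via C→c: +{c}
  S via S→C A: +{a,c}
  S via S→b: +{b}
  FIRST[S]={a,b,c}  FIRST[A]={a}  FIRST[B]={a,b}  FIRST[C]={a,c}
pass 2: (no change)
  FIRST[S]={a,b,c}  FIRST[A]={a}  FIRST[B]={a,b}  FIRST[C]={a,c}

FIRST(S) = ["a", "b", "c"]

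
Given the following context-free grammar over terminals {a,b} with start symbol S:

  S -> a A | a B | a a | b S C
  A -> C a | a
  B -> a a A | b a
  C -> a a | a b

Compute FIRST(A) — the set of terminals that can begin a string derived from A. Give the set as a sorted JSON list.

FIRST sets, iterate to fixpoint:
pass 1:
  A via A→a: +{a}
  B via B→a a A: +{a}
  B via B→b a: +{b}
  C via C→a a: +{a}
  S via S→a A: +{a}
  S via S→b S C: +{b}
  S: {a,b}  A: {a}  B: {a,b}  C: {a}
pass 2: done
  S: {a,b}  A: {a}  B: {a,b}  C: {a}

FIRST(A) = ["a"]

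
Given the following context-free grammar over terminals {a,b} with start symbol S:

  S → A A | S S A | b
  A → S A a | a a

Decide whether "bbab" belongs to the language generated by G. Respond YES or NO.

CNF form of G:
  S -> A A | S X2 | b
  A -> S X1 | T0 T0
  T0 -> a
  X1 -> A T0
  X2 -> S A

Fill CYK table bottom-up:
  T[0,0] 'b' = {S}
  T[1,1] 'b' = {S}
  T[2,2] 'a' = {T0}  orig:{}
  T[3,3] 'b' = {S}
  T[0,1] 'bb' = ∅
  T[1,2] 'ba' = ∅
  T[2,3] 'ab' = ∅
  T[0,2] 'bba' = ∅
  T[1,3] 'bab' = ∅
  T[0,3] 'bbab' = ∅

S ∉ T[0,3] ⇒ NO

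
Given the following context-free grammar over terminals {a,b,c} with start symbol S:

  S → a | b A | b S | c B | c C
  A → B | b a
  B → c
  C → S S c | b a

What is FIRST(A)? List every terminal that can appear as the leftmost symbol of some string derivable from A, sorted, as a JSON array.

FIRST iteration:
pass 1:
  A via A→b a: +{b}
  B via B→c: +{c}
  C via C→b a: +{b}
  S via S→a: +{a}
  S via S→b A: +{b}
  S via S→c B: +{c}
  FIRST(S)={a,b,c}  FIRST(A)={b}  FIRST(B)={c}  FIRST(C)={b}
pass 2:
  A via A→B: +{c}
  C via C→S S c: +{a,c}
  FIRST(S)={a,b,c}  FIRST(A)={b,c}  FIRST(B)={c}  FIRST(C)={a,b,c}
pass 3: (stable)
  FIRST(S)={a,b,c}  FIRST(A)={b,c}  FIRST(B)={c}  FIRST(C)={a,b,c}

FIRST(A) = ["b", "c"]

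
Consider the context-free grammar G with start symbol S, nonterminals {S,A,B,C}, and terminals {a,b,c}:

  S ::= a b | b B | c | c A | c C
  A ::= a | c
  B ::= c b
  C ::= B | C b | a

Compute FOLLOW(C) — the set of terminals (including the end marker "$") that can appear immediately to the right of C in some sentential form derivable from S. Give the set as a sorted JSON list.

FIRST iteration:
[1]
  A via A→a: +{a}
  A via A→c: +{c}
  B via B→c b: +{c}
  C via C→B: +{c}
  C via C→a: +{a}
  S via S→a b: +{a}
  S via S→b B: +{b}
  S via S→c: +{c}
  FIRST[S]={a,b,c}  FIRST[A]={a,c}  FIRST[B]={c}  FIRST[C]={a,c}
[2] (no change)
  FIRST[S]={a,b,c}  FIRST[A]={a,c}  FIRST[B]={c}  FIRST[C]={a,c}

FOLLOW sets:
FOLLOW(S) := {$}
iter 1:
  C→C b: FOLLOW(C) ⊇ FIRST(b) = {b}; new: +{b}
  S→b B: FOLLOW(B) ⊇ FOLLOW(S) ⊇ {$}; new: +{$}
  S→c A: FOLLOW(A) ⊇ FOLLOW(S) ⊇ {$}; new: +{$}
  S→c C: FOLLOW(C) ⊇ FOLLOW(S) ⊇ {$}; new: +{$}
  FOLLOW[S]={$}  FOLLOW[A]={$}  FOLLOW[B]={$}  FOLLOW[C]={$,b}
iter 2:
  C→B: FOLLOW(B) ⊇ FOLLOW(C) ⊇ {$,b}; new: +{b}
  FOLLOW[S]={$}  FOLLOW[A]={$}  FOLLOW[B]={$,b}  FOLLOW[C]={$,b}
iter 3: (no change)
  FOLLOW[S]={$}  FOLLOW[A]={$}  FOLLOW[B]={$,b}  FOLLOW[C]={$,b}

FOLLOW(C) = ["$", "b"]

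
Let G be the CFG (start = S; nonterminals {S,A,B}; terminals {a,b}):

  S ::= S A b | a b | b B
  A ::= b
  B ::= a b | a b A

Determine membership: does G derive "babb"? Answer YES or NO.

CNF form of G:
  S -> S X3 | T0 T1 | T1 B
  A -> b
  B -> T0 T1 | T0 X2
  T0 -> a
  T1 -> b
  X2 -> T1 A
  X3 -> A T1

CYK table (by increasing span):
  [0..0]={A,T1}  "b"  orig:{A}
  [1..1]={T0}  "a"  orig:{}
  [2..2]={A,T1}  "b"  orig:{A}
  [3..3]={A,T1}  "b"  orig:{A}
  [0..1]=∅  "ba"
  [1..2]={B,S}  "ab"
  [2..3]={X2,X3}  "bb"  orig:{}
  [0..2]={S}  "bab"
  [1..3]={B}  "abb"
  [0..3]={S}  "babb"

S ∈ T[0,3] ⇒ YES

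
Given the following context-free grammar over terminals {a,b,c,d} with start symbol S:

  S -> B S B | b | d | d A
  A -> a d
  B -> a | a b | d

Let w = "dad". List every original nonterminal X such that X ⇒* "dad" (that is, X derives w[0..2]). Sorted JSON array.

CNF form of G:
  S -> B X3 | T1 A | b | d
  A -> T0 T1
  B -> T0 T2 | a | d
  T0 -> a
  T1 -> d
  T2 -> b
  X3 -> S B

Fill CYK table bottom-up (cells [i..j] with 0 ≤ i ≤ j ≤ 2 only):
  T[0,0] 'd' = {B,S,T1}  orig:{B,S}
  T[1,1] 'a' = {B,T0}  orig:{B}
  T[2,2] 'd' = {B,S,T1}  orig:{B,S}
  T[0,1] 'da' = {X3}  orig:{}
  T[1,2] 'ad' = {A}
  T[0,2] 'dad' = {S}

Original NTs in T[0,2] deriving "dad": ["S"]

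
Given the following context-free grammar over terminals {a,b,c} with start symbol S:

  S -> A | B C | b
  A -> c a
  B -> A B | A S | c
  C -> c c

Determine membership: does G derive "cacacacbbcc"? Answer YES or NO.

Convert to CNF:
  S -> B C | T0 T1 | b
  A -> T0 T1
  B -> A B | A S | c
  C -> T0 T0
  T0 -> c
  T1 -> a

CYK table (by increasing span):
  [0..0]={B,T0}  "c"  orig:{B}
  [1..1]={T1}  "a"  orig:{}
  [2..2]={B,T0}  "c"  orig:{B}
  [3..3]={T1}  "a"  orig:{}
  [4..4]={B,T0}  "c"  orig:{B}
  [5..5]={T1}  "a"  orig:{}
  [6..6]={B,T0}  "c"  orig:{B}
  [7..7]={S}  "b"
  [8..8]={S}  "b"
  [9..9]={B,T0}  "c"  orig:{B}
  [10..10]={B,T0}  "c"  orig:{B}
  [0..1]={A,S}  "ca"
  [1..2]=∅  "ac"
  [2..3]={A,S}  "ca"
  [3..4]=∅  "ac"
  [4..5]={A,S}  "ca"
  [5..6]=∅  "ac"
  [6..7]=∅  "cb"
  [7..8]=∅  "bb"
  [8..9]=∅  "bc"
  [9..10]={C}  "cc"
  [0..2]={B}  "cac"
  [1..3]=∅  "aca"
  [2..4]={B}  "cac"
  [3..5]=∅  "aca"
  [4..6]={B}  "cac"
  [5..7]=∅  "acb"
  [6..8]=∅  "cbb"
  [7..9]=∅  "bbc"
  [8..10]=∅  "bcc"
  [0..3]={B}  "caca"
  [1..4]=∅  "acac"
  [2..5]={B}  "caca"
  [3..6]=∅  "acac"
  [4..7]=∅  "cacb"
  [5..8]=∅  "acbb"
  [6..9]=∅  "cbbc"
  [7..10]=∅  "bbcc"
  [0..4]={B}  "cacac"
  [1..5]=∅  "acaca"
  [2..6]={B}  "cacac"
  [3..7]=∅  "acacb"
  [4..8]=∅  "cacbb"
  [5..9]=∅  "acbbc"
  [6..10]=∅  "cbbcc"
  [0..5]={B}  "cacaca"
  [1..6]=∅  "acacac"
  [2..7]=∅  "cacacb"
  [3..8]=∅  "acacbb"
  [4..9]=∅  "cacbbc"
  [5..10]=∅  "acbbcc"
  [0..6]={B}  "cacacac"
  [1..7]=∅  "acacacb"
  [2..8]=∅  "cacacbb"
  [3..9]=∅  "acacbbc"
  [4..10]=∅  "cacbbcc"
  [0..7]=∅  "cacacacb"
  [1..8]=∅  "acacacbb"
  [2..9]=∅  "cacacbbc"
  [3..10]=∅  "acacbbcc"
  [0..8]=∅  "cacacacbb"
  [1..9]=∅  "acacacbbc"
  [2..10]=∅  "cacacbbcc"
  [0..9]=∅  "cacacacbbc"
  [1..10]=∅  "acacacbbcc"
  [0..10]=∅  "cacacacbbcc"

S ∉ T[0,10] ⇒ NO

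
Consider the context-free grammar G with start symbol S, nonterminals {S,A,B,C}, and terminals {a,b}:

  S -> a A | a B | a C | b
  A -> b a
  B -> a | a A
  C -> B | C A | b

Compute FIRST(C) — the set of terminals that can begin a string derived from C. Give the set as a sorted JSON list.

FIRST iteration:
iter 1:
  A via A→b a: +{b}
  B via B→a: +{a}
  C via C→B: +{a}
  C via C→b: +{b}
  S via S→a A: +{a}
  S via S→b: +{b}
  FIRST[S]={a,b}  FIRST[A]={b}  FIRST[B]={a}  FIRST[C]={a,b}
iter 2: (stable)
  FIRST[S]={a,b}  FIRST[A]={b}  FIRST[B]={a}  FIRST[C]={a,b}

FIRST(C) = ["a", "b"]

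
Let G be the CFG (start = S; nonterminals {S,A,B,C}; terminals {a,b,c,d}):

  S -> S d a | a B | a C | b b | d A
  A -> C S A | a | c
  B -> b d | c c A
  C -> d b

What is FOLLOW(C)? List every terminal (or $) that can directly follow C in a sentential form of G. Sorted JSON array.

FIRST sets, iterate to fixpoint:
iter 1:
  A via A→a: +{a}
  A via A→c: +{c}
  B via B→b d: +{b}
  B via B→c c A: +{c}
  C via C→d b: +{d}
  S via S→a B: +{a}
  S via S→b b: +{b}
  S via S→d A: +{d}
  S: {a,b,d}  A: {a,c}  B: {b,c}  C: {d}
iter 2:
  A via A→C S A: +{d}
  S: {a,b,d}  A: {a,c,d}  B: {b,c}  C: {d}
iter 3: (stable)
  S: {a,b,d}  A: {a,c,d}  B: {b,c}  C: {d}

Compute FOLLOW by fixpoint:
seed FOLLOW(S) with $
round 1:
  A→C S A: FOLLOW(C) ⊇ FIRST(S) = {a,b,d}; new: +{a,b,d}
  A→C S A: FOLLOW(S) ⊇ FIRST(A) = {a,c,d}; new: +{a,c,d}
  S→a B: FOLLOW(B) ⊇ FOLLOW(S) ⊇ {$,a,c,d}; new: +{$,a,c,d}
  S→a C: FOLLOW(C) ⊇ FOLLOW(S) ⊇ {$,a,c,d}; new: +{$,c}
  S→d A: FOLLOW(A) ⊇ FOLLOW(S) ⊇ {$,a,c,d}; new: +{$,a,c,d}
  FOLLOW[S]={$,a,c,d}  FOLLOW[A]={$,a,c,d}  FOLLOW[B]={$,a,c,d}  FOLLOW[C]={$,a,b,c,d}
round 2: — fixpoint
  FOLLOW[S]={$,a,c,d}  FOLLOW[A]={$,a,c,d}  FOLLOW[B]={$,a,c,d}  FOLLOW[C]={$,a,b,c,d}

FOLLOW(C) = ["$", "a", "b", "c", "d"]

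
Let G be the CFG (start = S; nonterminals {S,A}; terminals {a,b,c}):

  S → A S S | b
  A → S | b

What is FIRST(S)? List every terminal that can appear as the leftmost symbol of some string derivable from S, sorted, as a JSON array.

FIRST sets, iterate to fixpoint:
round 1:
  A via A→b: +{b}
  S via S→A S S: +{b}
  FIRST[S]={b}  FIRST[A]={b}
round 2: (stable)
  FIRST[S]={b}  FIRST[A]={b}

FIRST(S) = ["b"]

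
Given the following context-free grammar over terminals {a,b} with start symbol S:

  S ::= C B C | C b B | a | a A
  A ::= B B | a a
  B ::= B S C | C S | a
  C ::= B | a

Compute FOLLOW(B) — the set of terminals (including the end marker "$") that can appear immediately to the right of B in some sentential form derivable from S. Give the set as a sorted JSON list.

Compute FIRST by fixpoint:
pass 1:
  A via A→a a: +{a}
  B via B→a: +{a}
  C via C→B: +{a}
  S via S→C B C: +{a}
  S: {a}  A: {a}  B: {a}  C: {a}
pass 2: (no change)
  S: {a}  A: {a}  B: {a}  C: {a}

FOLLOW sets:
FOLLOW(S) := {$}
[1]
  A→B B: FOLLOW(B) ⊇ FIRST(B) = {a}; new: +{a}
  B→B S C: FOLLOW(S) ⊇ FIRST(C) = {a}; new: +{a}
  B→B S C: FOLLOW(C) ⊇ FOLLOW(B) ⊇ {a}; new: +{a}
  S→C B C: FOLLOW(C) ⊇ FOLLOW(S) ⊇ {$,a}; new: +{$}
  S→C b B: FOLLOW(C) ⊇ FIRST(b) = {b}; new: +{b}
  S→C b B: FOLLOW(B) ⊇ FOLLOW(S) ⊇ {$,a}; new: +{$}
  S→a A: FOLLOW(A) ⊇ FOLLOW(S) ⊇ {$,a}; new: +{$,a}
  FOLLOW[S]={$,a}  FOLLOW[A]={$,a}  FOLLOW[B]={$,a}  FOLLOW[C]={$,a,b}
[2]
  C→B: FOLLOW(B) ⊇ FOLLOW(C) ⊇ {$,a,b}; new: +{b}
  FOLLOW[S]={$,a}  FOLLOW[A]={$,a}  FOLLOW[B]={$,a,b}  FOLLOW[C]={$,a,b}
[3]
  B→C S: FOLLOW(S) ⊇ FOLLOW(B) ⊇ {$,a,b}; new: +{b}
  S→a A: FOLLOW(A) ⊇ FOLLOW(S) ⊇ {$,a,b}; new: +{b}
  FOLLOW[S]={$,a,b}  FOLLOW[A]={$,a,b}  FOLLOW[B]={$,a,b}  FOLLOW[C]={$,a,b}
[4] (no change)
  FOLLOW[S]={$,a,b}  FOLLOW[A]={$,a,b}  FOLLOW[B]={$,a,b}  FOLLOW[C]={$,a,b}

FOLLOW(B) = ["$", "a", "b"]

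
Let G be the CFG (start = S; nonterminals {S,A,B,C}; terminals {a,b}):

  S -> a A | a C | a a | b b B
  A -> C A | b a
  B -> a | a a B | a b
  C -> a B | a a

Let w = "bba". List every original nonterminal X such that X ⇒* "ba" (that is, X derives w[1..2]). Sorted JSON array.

Convert to CNF:
  S -> T0 X3 | T1 A | T1 C | T1 T1
  A -> C A | T0 T1
  B -> T1 T0 | T1 X2 | a
  C -> T1 B | T1 T1
  T0 -> b
  T1 -> a
  X2 -> T1 B
  X3 -> T0 B

Fill CYK table bottom-up (cells [i..j] with 1 ≤ i ≤ j ≤ 2 only):
  [1..1]={T0}  "b"  orig:{}
  [2..2]={B,T1}  "a"  orig:{B}
  [1..2]={A,X3}  "ba"  orig:{A}

Original NTs in T[1,2] deriving "ba": ["A"]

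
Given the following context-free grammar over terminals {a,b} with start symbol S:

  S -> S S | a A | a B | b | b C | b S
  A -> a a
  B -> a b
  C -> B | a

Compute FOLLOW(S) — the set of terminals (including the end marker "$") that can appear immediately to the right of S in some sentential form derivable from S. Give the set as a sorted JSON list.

Compute FIRST by fixpoint:
pass 1:
  A via A→a a: +{a}
  B via B→a b: +{a}
  C via C→B: +{a}
  S via S→a A: +{a}
  S via S→b: +{b}
  FIRST[S]={a,b}  FIRST[A]={a}  FIRST[B]={a}  FIRST[C]={a}
pass 2: — fixpoint
  FIRST[S]={a,b}  FIRST[A]={a}  FIRST[B]={a}  FIRST[C]={a}

Compute FOLLOW by fixpoint:
initialize: $ ∈ FOLLOW(S)
[1]
  S→S S: FOLLOW(S) ⊇ FIRST(S) = {a,b}; new: +{a,b}
  S→a A: FOLLOW(A) ⊇ FOLLOW(S) ⊇ {$,a,b}; new: +{$,a,b}
  S→a B: FOLLOW(B) ⊇ FOLLOW(S) ⊇ {$,a,b}; new: +{$,a,b}
  S→b C: FOLLOW(C) ⊇ FOLLOW(S) ⊇ {$,a,b}; new: +{$,a,b}
  FOLLOW(S)={$,a,b}  FOLLOW(A)={$,a,b}  FOLLOW(B)={$,a,b}  FOLLOW(C)={$,a,b}
[2] (no change)
  FOLLOW(S)={$,a,b}  FOLLOW(A)={$,a,b}  FOLLOW(B)={$,a,b}  FOLLOW(C)={$,a,b}

FOLLOW(S) = ["$", "a", "b"]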